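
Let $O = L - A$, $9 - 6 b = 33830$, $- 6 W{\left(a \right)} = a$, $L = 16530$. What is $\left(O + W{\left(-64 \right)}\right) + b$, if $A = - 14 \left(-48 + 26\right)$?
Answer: $\frac{63575}{6} \approx 10596.0$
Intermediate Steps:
$A = 308$ ($A = \left(-14\right) \left(-22\right) = 308$)
$W{\left(a \right)} = - \frac{a}{6}$
$b = - \frac{33821}{6}$ ($b = \frac{3}{2} - \frac{16915}{3} = - \frac{33821}{6} \approx -5636.8$)
$O = 16222$ ($O = 16530 - 308 = 16222$)
$\left(O + W{\left(-64 \right)}\right) + b = \left(16222 - - \frac{32}{3}\right) - \frac{33821}{6} = \left(16222 + \frac{32}{3}\right) - \frac{33821}{6} = \frac{48698}{3} - \frac{33821}{6} = \frac{63575}{6}$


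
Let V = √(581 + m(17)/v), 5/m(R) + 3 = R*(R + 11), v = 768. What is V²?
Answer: 211056389/363264 ≈ 581.00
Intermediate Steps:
m(R) = 5/(-3 + R*(11 + R)) (m(R) = 5/(-3 + R*(R + 11)) = 5/(-3 + R*(11 + R)))
V = √299489015991/22704 (V = √(581 + (5/(-3 + 17² + 11*17))/768) = √(581 + (5/(-3 + 289 + 187))*(1/768)) = √(581 + (5/473)*(1/768)) = √(581 + 5/363264) = √(211056389/363264) = √299489015991/22704 ≈ 24.104)
V² = (√299489015991/22704)² = 211056389/363264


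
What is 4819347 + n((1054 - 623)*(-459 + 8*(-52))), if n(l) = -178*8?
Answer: 4817923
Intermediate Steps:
n(l) = -1424
4819347 + n((1054 - 623)*(-459 + 8*(-52))) = 4819347 - 1424 = 4817923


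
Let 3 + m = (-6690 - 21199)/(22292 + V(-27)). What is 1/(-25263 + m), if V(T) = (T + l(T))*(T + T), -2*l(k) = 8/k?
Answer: -23742/599893261 ≈ -3.9577e-5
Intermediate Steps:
l(k) = -4/k
V(T) = 2*T*(T - 4/T) (V(T) = (T - 4/T)*(T + T) = (T - 4/T)*(2*T) = 2*T*(T - 4/T))
m = -99115/23742 (m = -3 + (-6690 - 21199)/(22292 + (-8 + 2*(-27)²)) = -3 - 27889/(22292 + (-8 + 2*729)) = -3 - 27889/(22292 + (-8 + 1458)) = -3 - 27889/(22292 + 1450) = -3 - 27889/23742 = -99115/23742 ≈ -4.1747)
1/(-25263 + m) = 1/(-25263 - 99115/23742) = 1/(-599893261/23742) = -23742/599893261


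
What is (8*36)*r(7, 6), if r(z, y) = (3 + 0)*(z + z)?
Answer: 12096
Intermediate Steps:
r(z, y) = 6*z (r(z, y) = 3*(2*z) = 6*z)
(8*36)*r(7, 6) = (8*36)*(6*7) = 288*42 = 12096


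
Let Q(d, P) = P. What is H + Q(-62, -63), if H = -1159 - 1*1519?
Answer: -2741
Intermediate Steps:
H = -2678 (H = -1159 - 1519 = -2678)
H + Q(-62, -63) = -2678 - 63 = -2741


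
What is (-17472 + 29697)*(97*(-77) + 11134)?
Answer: 44804625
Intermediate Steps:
(-17472 + 29697)*(97*(-77) + 11134) = 12225*(-7469 + 11134) = 12225*3665 = 44804625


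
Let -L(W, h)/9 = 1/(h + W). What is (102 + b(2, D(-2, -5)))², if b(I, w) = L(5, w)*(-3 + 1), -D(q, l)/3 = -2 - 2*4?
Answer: 12873744/1225 ≈ 10509.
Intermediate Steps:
D(q, l) = 30 (D(q, l) = -3*(-2 - 2*4) = -3*(-2 - 8) = -3*(-10) = 30)
L(W, h) = -9/(W + h) (L(W, h) = -9/(h + W) = -9/(W + h))
b(I, w) = 18/(5 + w) (b(I, w) = (-9/(5 + w))*(-3 + 1) = -9/(5 + w)*(-2) = 18/(5 + w))
(102 + b(2, D(-2, -5)))² = (102 + 18/(5 + 30))² = (102 + 18/35)² = (3588/35)² = 12873744/1225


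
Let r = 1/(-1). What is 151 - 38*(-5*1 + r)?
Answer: 379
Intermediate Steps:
r = -1
151 - 38*(-5*1 + r) = 151 - 38*(-5*1 - 1) = 151 - 38*(-5 - 1) = 151 - 38*(-6) = 151 + 228 = 379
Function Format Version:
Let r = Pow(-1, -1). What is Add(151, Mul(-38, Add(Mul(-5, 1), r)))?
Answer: 379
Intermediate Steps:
r = -1
Add(151, Mul(-38, Add(Mul(-5, 1), r))) = Add(151, Mul(-38, Add(Mul(-5, 1), -1))) = Add(151, Mul(-38, Add(-5, -1))) = Add(151, Mul(-38, -6)) = Add(151, 228) = 379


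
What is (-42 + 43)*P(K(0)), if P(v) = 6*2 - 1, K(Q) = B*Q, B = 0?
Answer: 11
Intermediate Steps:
K(Q) = 0 (K(Q) = 0*Q = 0)
P(v) = 11 (P(v) = 12 - 1 = 11)
(-42 + 43)*P(K(0)) = (-42 + 43)*11 = 1*11 = 11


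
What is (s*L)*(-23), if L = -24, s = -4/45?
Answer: -736/15 ≈ -49.067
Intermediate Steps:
s = -4/45 (s = -4*1/45 = -4/45 ≈ -0.088889)
(s*L)*(-23) = -4/45*(-24)*(-23) = (32/15)*(-23) = -736/15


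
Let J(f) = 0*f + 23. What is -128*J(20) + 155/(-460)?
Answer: -270879/92 ≈ -2944.3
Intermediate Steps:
J(f) = 23 (J(f) = 0 + 23 = 23)
-128*J(20) + 155/(-460) = -128*23 + 155/(-460) = -2944 + 155*(-1/460) = -2944 - 31/92 = -270879/92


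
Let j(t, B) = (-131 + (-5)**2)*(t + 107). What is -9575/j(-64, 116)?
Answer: 9575/4558 ≈ 2.1007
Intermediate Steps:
j(t, B) = -11342 - 106*t (j(t, B) = (-131 + 25)*(107 + t) = -106*(107 + t) = -11342 - 106*t)
-9575/j(-64, 116) = -9575/(-11342 - 106*(-64)) = -9575/(-11342 + 6784) = -9575/(-4558) = -9575*(-1/4558) = 9575/4558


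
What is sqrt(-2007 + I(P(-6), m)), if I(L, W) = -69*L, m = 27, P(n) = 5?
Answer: 28*I*sqrt(3) ≈ 48.497*I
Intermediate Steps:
sqrt(-2007 + I(P(-6), m)) = sqrt(-2007 - 69*5) = sqrt(-2007 - 345) = sqrt(-2352) = 28*I*sqrt(3)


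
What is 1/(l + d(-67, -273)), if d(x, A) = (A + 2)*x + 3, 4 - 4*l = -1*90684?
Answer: 1/40832 ≈ 2.4491e-5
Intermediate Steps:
l = 22672 (l = 1 - (-1)*90684/4 = 1 - ¼*(-90684) = 1 + 22671 = 22672)
d(x, A) = 3 + x*(2 + A) (d(x, A) = (2 + A)*x + 3 = x*(2 + A) + 3 = 3 + x*(2 + A))
1/(l + d(-67, -273)) = 1/(22672 + (3 + 2*(-67) - 273*(-67))) = 1/(22672 + (3 - 134 + 18291)) = 1/(22672 + 18160) = 1/40832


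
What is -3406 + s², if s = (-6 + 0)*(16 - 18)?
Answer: -3262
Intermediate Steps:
s = 12 (s = -6*(-2) = 12)
-3406 + s² = -3406 + 12² = -3406 + 144 = -3262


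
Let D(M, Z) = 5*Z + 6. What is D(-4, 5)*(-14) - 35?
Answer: -469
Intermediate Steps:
D(M, Z) = 6 + 5*Z
D(-4, 5)*(-14) - 35 = (6 + 5*5)*(-14) - 35 = (6 + 25)*(-14) - 35 = 31*(-14) - 35 = -434 - 35 = -469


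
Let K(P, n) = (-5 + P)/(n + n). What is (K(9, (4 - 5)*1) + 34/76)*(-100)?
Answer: 2950/19 ≈ 155.26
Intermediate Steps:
K(P, n) = (-5 + P)/(2*n) (K(P, n) = (-5 + P)/((2*n)) = (-5 + P)*(1/(2*n)) = (-5 + P)/(2*n))
(K(9, (4 - 5)*1) + 34/76)*(-100) = ((-5 + 9)/(2*(((4 - 5)*1))) + 34/76)*(-100) = ((1/2)*4/(-1*1) + 34*(1/76))*(-100) = ((1/2)*4/(-1) + 17/38)*(-100) = ((1/2)*(-1)*4 + 17/38)*(-100) = (-2 + 17/38)*(-100) = -59/38*(-100) = 2950/19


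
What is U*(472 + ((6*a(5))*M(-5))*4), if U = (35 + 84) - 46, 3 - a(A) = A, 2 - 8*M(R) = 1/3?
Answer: 33726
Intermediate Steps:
M(R) = 5/24 (M(R) = ¼ - ⅛/3 = ¼ - ⅛*⅓ = ¼ - 1/24 = 5/24)
a(A) = 3 - A
U = 73 (U = 119 - 46 = 73)
U*(472 + ((6*a(5))*M(-5))*4) = 73*(472 + ((6*(3 - 1*5))*(5/24))*4) = 73*(472 + ((6*(3 - 5))*(5/24))*4) = 73*(472 + ((6*(-2))*(5/24))*4) = 73*(472 - 12*5/24*4) = 73*(472 - 5/2*4) = 73*(472 - 10) = 73*462 = 33726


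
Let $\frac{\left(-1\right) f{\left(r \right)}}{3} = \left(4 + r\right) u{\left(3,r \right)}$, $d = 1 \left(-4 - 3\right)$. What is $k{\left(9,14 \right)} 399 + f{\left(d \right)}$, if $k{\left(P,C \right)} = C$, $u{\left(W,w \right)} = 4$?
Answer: $5622$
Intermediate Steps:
$d = -7$ ($d = 1 \left(-7\right) = -7$)
$f{\left(r \right)} = -48 - 12 r$ ($f{\left(r \right)} = - 3 \left(4 + r\right) 4 = - 3 \left(16 + 4 r\right) = -48 - 12 r$)
$k{\left(9,14 \right)} 399 + f{\left(d \right)} = 14 \cdot 399 - -36 = 5586 + \left(-48 + 84\right) = 5586 + 36 = 5622$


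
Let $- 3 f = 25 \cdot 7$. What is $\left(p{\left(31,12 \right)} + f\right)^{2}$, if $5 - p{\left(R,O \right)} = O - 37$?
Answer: $\frac{7225}{9} \approx 802.78$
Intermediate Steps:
$p{\left(R,O \right)} = 42 - O$ ($p{\left(R,O \right)} = 5 - \left(O - 37\right) = 5 - \left(-37 + O\right) = 42 - O$)
$f = - \frac{175}{3}$ ($f = - \frac{25 \cdot 7}{3} = \left(- \frac{1}{3}\right) 175 = - \frac{175}{3} \approx -58.333$)
$\left(p{\left(31,12 \right)} + f\right)^{2} = \left(\left(42 - 12\right) - \frac{175}{3}\right)^{2} = \left(30 - \frac{175}{3}\right)^{2} = \left(- \frac{85}{3}\right)^{2} = \frac{7225}{9}$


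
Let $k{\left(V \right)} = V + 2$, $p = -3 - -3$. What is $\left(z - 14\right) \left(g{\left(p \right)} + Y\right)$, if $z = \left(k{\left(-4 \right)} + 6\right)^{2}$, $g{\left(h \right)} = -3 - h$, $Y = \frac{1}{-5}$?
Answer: $- \frac{32}{5} \approx -6.4$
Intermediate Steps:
$Y = - \frac{1}{5} \approx -0.2$
$p = 0$ ($p = -3 + 3 = 0$)
$k{\left(V \right)} = 2 + V$
$z = 16$ ($z = \left(\left(2 - 4\right) + 6\right)^{2} = \left(-2 + 6\right)^{2} = 4^{2} = 16$)
$\left(z - 14\right) \left(g{\left(p \right)} + Y\right) = \left(16 - 14\right) \left(\left(-3 - 0\right) - \frac{1}{5}\right) = 2 \left(\left(-3 + 0\right) - \frac{1}{5}\right) = 2 \left(-3 - \frac{1}{5}\right) = 2 \left(- \frac{16}{5}\right) = - \frac{32}{5}$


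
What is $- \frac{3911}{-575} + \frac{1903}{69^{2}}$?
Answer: $\frac{857152}{119025} \approx 7.2014$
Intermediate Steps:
$- \frac{3911}{-575} + \frac{1903}{69^{2}} = \left(-3911\right) \left(- \frac{1}{575}\right) + \frac{1903}{4761} = \frac{3911}{575} + 1903 \cdot \frac{1}{4761} = \frac{3911}{575} + \frac{1903}{4761} = \frac{857152}{119025}$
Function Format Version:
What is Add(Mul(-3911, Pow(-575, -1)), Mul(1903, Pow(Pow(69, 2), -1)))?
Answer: Rational(857152, 119025) ≈ 7.2014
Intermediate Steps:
Add(Mul(-3911, Pow(-575, -1)), Mul(1903, Pow(Pow(69, 2), -1))) = Add(Mul(-3911, Rational(-1, 575)), Mul(1903, Pow(4761, -1))) = Add(Rational(3911, 575), Mul(1903, Rational(1, 4761))) = Add(Rational(3911, 575), Rational(1903, 4761)) = Rational(857152, 119025)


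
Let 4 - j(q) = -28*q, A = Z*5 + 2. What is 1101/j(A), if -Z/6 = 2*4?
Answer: -367/2220 ≈ -0.16532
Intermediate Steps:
Z = -48 (Z = -12*4 = -6*8 = -48)
A = -238 (A = -48*5 + 2 = -240 + 2 = -238)
j(q) = 4 + 28*q (j(q) = 4 - (-28)*q = 4 + 28*q)
1101/j(A) = 1101/(4 + 28*(-238)) = 1101/(4 - 6664) = 1101/(-6660) = 1101*(-1/6660) = -367/2220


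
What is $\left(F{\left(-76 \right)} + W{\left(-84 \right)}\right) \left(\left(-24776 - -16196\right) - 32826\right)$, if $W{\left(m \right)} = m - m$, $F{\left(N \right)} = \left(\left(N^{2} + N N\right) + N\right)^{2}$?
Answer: $-5453111237856$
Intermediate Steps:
$F{\left(N \right)} = \left(N + 2 N^{2}\right)^{2}$ ($F{\left(N \right)} = \left(\left(N^{2} + N^{2}\right) + N\right)^{2} = \left(2 N^{2} + N\right)^{2} = \left(N + 2 N^{2}\right)^{2}$)
$W{\left(m \right)} = 0$
$\left(F{\left(-76 \right)} + W{\left(-84 \right)}\right) \left(\left(-24776 - -16196\right) - 32826\right) = \left(\left(-76\right)^{2} \left(1 + 2 \left(-76\right)\right)^{2} + 0\right) \left(\left(-24776 - -16196\right) - 32826\right) = \left(5776 \left(1 - 152\right)^{2} + 0\right) \left(\left(-24776 + 16196\right) - 32826\right) = \left(5776 \left(-151\right)^{2} + 0\right) \left(-8580 - 32826\right) = \left(5776 \cdot 22801 + 0\right) \left(-41406\right) = \left(131698576 + 0\right) \left(-41406\right) = 131698576 \left(-41406\right) = -5453111237856$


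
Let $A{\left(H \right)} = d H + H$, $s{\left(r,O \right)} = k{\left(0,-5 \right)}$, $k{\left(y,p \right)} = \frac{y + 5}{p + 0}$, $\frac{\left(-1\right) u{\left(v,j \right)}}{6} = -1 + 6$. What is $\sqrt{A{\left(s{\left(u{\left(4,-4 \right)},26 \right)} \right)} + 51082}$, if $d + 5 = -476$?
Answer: $\sqrt{51562} \approx 227.07$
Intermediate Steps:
$d = -481$ ($d = -5 - 476 = -481$)
$u{\left(v,j \right)} = -30$ ($u{\left(v,j \right)} = - 6 \left(-1 + 6\right) = \left(-6\right) 5 = -30$)
$k{\left(y,p \right)} = \frac{5 + y}{p}$
$s{\left(r,O \right)} = -1$ ($s{\left(r,O \right)} = \frac{5 + 0}{-5} = \left(- \frac{1}{5}\right) 5 = -1$)
$A{\left(H \right)} = - 480 H$ ($A{\left(H \right)} = - 481 H + H = - 480 H$)
$\sqrt{A{\left(s{\left(u{\left(4,-4 \right)},26 \right)} \right)} + 51082} = \sqrt{\left(-480\right) \left(-1\right) + 51082} = \sqrt{480 + 51082} = \sqrt{51562}$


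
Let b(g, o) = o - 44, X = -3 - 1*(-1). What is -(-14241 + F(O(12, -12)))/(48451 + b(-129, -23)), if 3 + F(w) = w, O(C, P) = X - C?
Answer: 7129/24192 ≈ 0.29468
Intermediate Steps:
X = -2 (X = -3 + 1 = -2)
O(C, P) = -2 - C
F(w) = -3 + w
b(g, o) = -44 + o
-(-14241 + F(O(12, -12)))/(48451 + b(-129, -23)) = -(-14241 + (-3 + (-2 - 1*12)))/(48451 + (-44 - 23)) = -(-14241 + (-3 + (-2 - 12)))/(48451 - 67) = -(-14241 + (-3 - 14))/48384 = -(-14241 - 17)/48384 = -(-14258)/48384 = -1*(-7129/24192) = 7129/24192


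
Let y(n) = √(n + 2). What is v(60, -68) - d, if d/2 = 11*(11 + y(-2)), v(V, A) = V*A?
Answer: -4322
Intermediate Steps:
v(V, A) = A*V
y(n) = √(2 + n)
d = 242 (d = 2*(11*(11 + √(2 - 2))) = 2*(11*(11 + √0)) = 2*(11*(11 + 0)) = 2*(11*11) = 2*121 = 242)
v(60, -68) - d = -68*60 - 1*242 = -4080 - 242 = -4322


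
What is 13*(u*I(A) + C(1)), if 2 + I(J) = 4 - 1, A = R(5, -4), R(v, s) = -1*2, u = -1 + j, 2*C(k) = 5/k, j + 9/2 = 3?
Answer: 0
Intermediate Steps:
j = -3/2 (j = -9/2 + 3 = -3/2 ≈ -1.5000)
C(k) = 5/(2*k) (C(k) = (5/k)/2 = 5/(2*k))
u = -5/2 (u = -1 - 3/2 = -5/2 ≈ -2.5000)
R(v, s) = -2
A = -2
I(J) = 1 (I(J) = -2 + (4 - 1) = -2 + 3 = 1)
13*(u*I(A) + C(1)) = 13*(-5/2*1 + (5/2)/1) = 13*(-5/2 + (5/2)*1) = 13*(-5/2 + 5/2) = 13*0 = 0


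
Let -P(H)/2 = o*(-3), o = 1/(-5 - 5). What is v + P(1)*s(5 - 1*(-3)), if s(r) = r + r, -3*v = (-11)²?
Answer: -749/15 ≈ -49.933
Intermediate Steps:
o = -⅒ (o = 1/(-10) = -⅒ ≈ -0.10000)
v = -121/3 (v = -⅓*(-11)² = -⅓*121 = -121/3 ≈ -40.333)
s(r) = 2*r
P(H) = -⅗ (P(H) = -(-1)*(-3)/5 = -2*3/10 = -⅗)
v + P(1)*s(5 - 1*(-3)) = -121/3 - 6*(5 - 1*(-3))/5 = -121/3 - 6*(5 + 3)/5 = -121/3 - 6*8/5 = -121/3 - ⅗*16 = -121/3 - 48/5 = -749/15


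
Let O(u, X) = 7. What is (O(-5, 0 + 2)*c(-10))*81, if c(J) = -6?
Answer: -3402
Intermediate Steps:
(O(-5, 0 + 2)*c(-10))*81 = (7*(-6))*81 = -42*81 = -3402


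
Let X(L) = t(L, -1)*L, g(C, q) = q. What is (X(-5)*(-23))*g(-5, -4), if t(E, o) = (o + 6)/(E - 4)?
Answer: 2300/9 ≈ 255.56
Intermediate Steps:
t(E, o) = (6 + o)/(-4 + E)
X(L) = 5*L/(-4 + L) (X(L) = ((6 - 1)/(-4 + L))*L = (5/(-4 + L))*L = 5*L/(-4 + L))
(X(-5)*(-23))*g(-5, -4) = ((5*(-5)/(-4 - 5))*(-23))*(-4) = ((5*(-5)/(-9))*(-23))*(-4) = ((5*(-5)*(-⅑))*(-23))*(-4) = ((25/9)*(-23))*(-4) = -575/9*(-4) = 2300/9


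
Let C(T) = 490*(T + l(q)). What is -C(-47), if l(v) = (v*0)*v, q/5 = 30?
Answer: 23030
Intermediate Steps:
q = 150 (q = 5*30 = 150)
l(v) = 0 (l(v) = 0*v = 0)
C(T) = 490*T (C(T) = 490*(T + 0) = 490*T)
-C(-47) = -490*(-47) = -1*(-23030) = 23030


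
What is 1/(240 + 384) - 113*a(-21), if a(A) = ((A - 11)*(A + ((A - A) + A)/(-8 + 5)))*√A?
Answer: 1/624 - 50624*I*√21 ≈ 0.0016026 - 2.3199e+5*I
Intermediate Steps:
a(A) = 2*A^(3/2)*(-11 + A)/3 (a(A) = ((-11 + A)*(A + (0 + A)/(-3)))*√A = ((-11 + A)*(A + A*(-⅓)))*√A = ((-11 + A)*(A - A/3))*√A = ((-11 + A)*(2*A/3))*√A = (2*A*(-11 + A)/3)*√A = 2*A^(3/2)*(-11 + A)/3)
1/(240 + 384) - 113*a(-21) = 1/(240 + 384) - 226*(-21)^(3/2)*(-11 - 21)/3 = 1/624 - 226*(-21*I*√21)*(-32)/3 = 1/624 - 50624*I*√21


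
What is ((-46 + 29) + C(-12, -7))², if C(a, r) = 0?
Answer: 289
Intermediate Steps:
((-46 + 29) + C(-12, -7))² = ((-46 + 29) + 0)² = (-17 + 0)² = (-17)² = 289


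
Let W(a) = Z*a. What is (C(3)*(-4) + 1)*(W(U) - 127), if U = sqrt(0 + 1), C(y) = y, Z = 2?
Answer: 1375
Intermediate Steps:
U = 1 (U = sqrt(1) = 1)
W(a) = 2*a
(C(3)*(-4) + 1)*(W(U) - 127) = (3*(-4) + 1)*(2*1 - 127) = (-12 + 1)*(2 - 127) = -11*(-125) = 1375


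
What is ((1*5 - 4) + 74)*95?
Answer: 7125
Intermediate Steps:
((1*5 - 4) + 74)*95 = ((5 - 4) + 74)*95 = (1 + 74)*95 = 75*95 = 7125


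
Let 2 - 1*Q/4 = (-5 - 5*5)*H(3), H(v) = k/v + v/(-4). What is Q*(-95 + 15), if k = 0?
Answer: 6560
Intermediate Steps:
H(v) = -v/4 (H(v) = 0/v + v/(-4) = 0 + v*(-¼) = 0 - v/4 = -v/4)
Q = -82 (Q = 8 - 4*(-5 - 5*5)*(-¼*3) = 8 - 4*(-5 - 25)*(-3)/4 = 8 - (-120)*(-3)/4 = 8 - 4*45/2 = 8 - 90 = -82)
Q*(-95 + 15) = -82*(-95 + 15) = -82*(-80) = 6560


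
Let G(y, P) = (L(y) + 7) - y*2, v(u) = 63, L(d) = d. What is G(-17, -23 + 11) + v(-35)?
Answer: 87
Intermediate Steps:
G(y, P) = 7 - y (G(y, P) = (y + 7) - y*2 = (7 + y) - 2*y = 7 - y)
G(-17, -23 + 11) + v(-35) = (7 - 1*(-17)) + 63 = (7 + 17) + 63 = 24 + 63 = 87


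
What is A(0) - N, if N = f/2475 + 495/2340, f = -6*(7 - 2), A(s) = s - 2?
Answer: -18871/8580 ≈ -2.1994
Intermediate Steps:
A(s) = -2 + s
f = -30 (f = -6*5 = -30)
N = 1711/8580 (N = -30/2475 + 495/2340 = -30*1/2475 + 495*(1/2340) = -2/165 + 11/52 = 1711/8580 ≈ 0.19942)
A(0) - N = (-2 + 0) - 1*1711/8580 = -2 - 1711/8580 = -18871/8580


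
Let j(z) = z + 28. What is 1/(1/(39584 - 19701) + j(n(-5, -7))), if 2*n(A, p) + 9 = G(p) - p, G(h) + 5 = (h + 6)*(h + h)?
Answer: 39766/1252631 ≈ 0.031746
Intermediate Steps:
G(h) = -5 + 2*h*(6 + h) (G(h) = -5 + (h + 6)*(h + h) = -5 + (6 + h)*(2*h) = -5 + 2*h*(6 + h))
n(A, p) = -7 + p**2 + 11*p/2 (n(A, p) = -9/2 + ((-5 + 2*p**2 + 12*p) - p)/2 = -9/2 + (-5 + 2*p**2 + 11*p)/2 = -9/2 + (-5/2 + p**2 + 11*p/2) = -7 + p**2 + 11*p/2)
j(z) = 28 + z
1/(1/(39584 - 19701) + j(n(-5, -7))) = 1/(1/(39584 - 19701) + (28 + (-7 + (-7)**2 + (11/2)*(-7)))) = 1/(1/19883 + (28 + (-7 + 49 - 77/2))) = 1/(1/19883 + (28 + 7/2)) = 1/(1/19883 + 63/2) = 1/(1252631/39766) = 39766/1252631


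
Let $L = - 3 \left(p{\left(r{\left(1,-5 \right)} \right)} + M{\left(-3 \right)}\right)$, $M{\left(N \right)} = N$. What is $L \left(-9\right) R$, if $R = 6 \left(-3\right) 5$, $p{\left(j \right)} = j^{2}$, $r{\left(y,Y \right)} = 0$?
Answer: $7290$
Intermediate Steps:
$R = -90$ ($R = \left(-18\right) 5 = -90$)
$L = 9$ ($L = - 3 \left(0^{2} - 3\right) = - 3 \left(0 - 3\right) = \left(-3\right) \left(-3\right) = 9$)
$L \left(-9\right) R = 9 \left(-9\right) \left(-90\right) = \left(-81\right) \left(-90\right) = 7290$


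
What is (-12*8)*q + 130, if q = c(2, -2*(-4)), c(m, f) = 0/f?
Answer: 130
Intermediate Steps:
c(m, f) = 0
q = 0
(-12*8)*q + 130 = -12*8*0 + 130 = -96*0 + 130 = 0 + 130 = 130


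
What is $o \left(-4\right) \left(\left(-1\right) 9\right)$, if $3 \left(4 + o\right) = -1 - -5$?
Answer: $-96$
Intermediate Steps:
$o = - \frac{8}{3}$ ($o = -4 + \frac{-1 - -5}{3} = -4 + \frac{-1 + 5}{3} = -4 + \frac{1}{3} \cdot 4 = -4 + \frac{4}{3} = - \frac{8}{3} \approx -2.6667$)
$o \left(-4\right) \left(\left(-1\right) 9\right) = \left(- \frac{8}{3}\right) \left(-4\right) \left(\left(-1\right) 9\right) = \frac{32}{3} \left(-9\right) = -96$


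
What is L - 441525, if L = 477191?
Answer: 35666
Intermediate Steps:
L - 441525 = 477191 - 441525 = 35666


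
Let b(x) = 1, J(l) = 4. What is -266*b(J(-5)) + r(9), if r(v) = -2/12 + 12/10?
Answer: -7949/30 ≈ -264.97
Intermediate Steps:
r(v) = 31/30 (r(v) = -2*1/12 + 12*(1/10) = -1/6 + 6/5 = 31/30)
-266*b(J(-5)) + r(9) = -266*1 + 31/30 = -266 + 31/30 = -7949/30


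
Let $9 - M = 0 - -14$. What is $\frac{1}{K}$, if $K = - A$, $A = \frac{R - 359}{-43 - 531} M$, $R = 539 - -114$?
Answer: $- \frac{41}{105} \approx -0.39048$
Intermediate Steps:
$R = 653$ ($R = 539 + 114 = 653$)
$M = -5$ ($M = 9 - \left(0 - -14\right) = 9 - \left(0 + 14\right) = 9 - 14 = -5$)
$A = \frac{105}{41}$ ($A = \frac{653 - 359}{-43 - 531} \left(-5\right) = \frac{294}{-574} \left(-5\right) = 294 \left(- \frac{1}{574}\right) \left(-5\right) = \left(- \frac{21}{41}\right) \left(-5\right) = \frac{105}{41} \approx 2.561$)
$K = - \frac{105}{41}$ ($K = \left(-1\right) \frac{105}{41} = - \frac{105}{41} \approx -2.561$)
$\frac{1}{K} = \frac{1}{- \frac{105}{41}} = - \frac{41}{105}$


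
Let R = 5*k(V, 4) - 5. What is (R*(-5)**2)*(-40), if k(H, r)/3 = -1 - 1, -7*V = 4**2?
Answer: 35000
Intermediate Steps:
V = -16/7 (V = -1/7*4**2 = -1/7*16 = -16/7 ≈ -2.2857)
k(H, r) = -6 (k(H, r) = 3*(-1 - 1) = 3*(-2) = -6)
R = -35 (R = 5*(-6) - 5 = -30 - 5 = -35)
(R*(-5)**2)*(-40) = -35*(-5)**2*(-40) = -35*25*(-40) = -875*(-40) = 35000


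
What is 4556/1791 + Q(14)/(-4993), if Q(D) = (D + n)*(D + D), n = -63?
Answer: 25205360/8942463 ≈ 2.8186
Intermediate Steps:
Q(D) = 2*D*(-63 + D) (Q(D) = (D - 63)*(D + D) = (-63 + D)*(2*D) = 2*D*(-63 + D))
4556/1791 + Q(14)/(-4993) = 4556/1791 + (2*14*(-63 + 14))/(-4993) = 4556*(1/1791) + (2*14*(-49))*(-1/4993) = 4556/1791 - 1372*(-1/4993) = 4556/1791 + 1372/4993 = 25205360/8942463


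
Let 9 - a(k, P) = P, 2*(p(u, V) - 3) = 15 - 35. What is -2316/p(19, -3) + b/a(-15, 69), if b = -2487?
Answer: 52123/140 ≈ 372.31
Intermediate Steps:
p(u, V) = -7 (p(u, V) = 3 + (15 - 35)/2 = 3 + (½)*(-20) = 3 - 10 = -7)
a(k, P) = 9 - P
-2316/p(19, -3) + b/a(-15, 69) = -2316/(-7) - 2487/(9 - 1*69) = -2316*(-⅐) - 2487/(9 - 69) = 2316/7 - 2487/(-60) = 2316/7 - 2487*(-1/60) = 2316/7 + 829/20 = 52123/140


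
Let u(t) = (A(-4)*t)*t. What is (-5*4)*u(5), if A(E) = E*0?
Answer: 0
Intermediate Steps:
A(E) = 0
u(t) = 0 (u(t) = (0*t)*t = 0*t = 0)
(-5*4)*u(5) = -5*4*0 = -20*0 = 0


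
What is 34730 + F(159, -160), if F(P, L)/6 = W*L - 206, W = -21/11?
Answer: 388594/11 ≈ 35327.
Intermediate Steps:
W = -21/11 (W = -21*1/11 = -21/11 ≈ -1.9091)
F(P, L) = -1236 - 126*L/11 (F(P, L) = 6*(-21*L/11 - 206) = 6*(-206 - 21*L/11) = -1236 - 126*L/11)
34730 + F(159, -160) = 34730 + (-1236 - 126/11*(-160)) = 34730 + (-1236 + 20160/11) = 34730 + 6564/11 = 388594/11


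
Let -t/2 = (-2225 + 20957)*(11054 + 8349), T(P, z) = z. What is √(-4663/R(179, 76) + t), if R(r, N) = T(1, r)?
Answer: I*√23291052052349/179 ≈ 26961.0*I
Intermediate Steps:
R(r, N) = r
t = -726913992 (t = -2*(-2225 + 20957)*(11054 + 8349) = -37464*19403 = -2*363456996 = -726913992)
√(-4663/R(179, 76) + t) = √(-4663/179 - 726913992) = √(-130117609231/179) = I*√23291052052349/179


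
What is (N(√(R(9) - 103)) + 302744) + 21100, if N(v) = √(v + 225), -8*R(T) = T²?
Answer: 323844 + √(900 + I*√1810)/2 ≈ 3.2386e+5 + 0.35443*I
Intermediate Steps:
R(T) = -T²/8
N(v) = √(225 + v)
(N(√(R(9) - 103)) + 302744) + 21100 = (√(225 + √(-⅛*9² - 103)) + 302744) + 21100 = (√(225 + √(-⅛*81 - 103)) + 302744) + 21100 = (√(225 + √(-81/8 - 103)) + 302744) + 21100 = (√(225 + √(-905/8)) + 302744) + 21100 = (√(225 + I*√1810/4) + 302744) + 21100 = (302744 + √(225 + I*√1810/4)) + 21100 = 323844 + √(225 + I*√1810/4)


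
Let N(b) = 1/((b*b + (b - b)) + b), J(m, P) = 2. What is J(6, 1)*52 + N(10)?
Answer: 11441/110 ≈ 104.01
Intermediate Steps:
N(b) = 1/(b + b²) (N(b) = 1/((b² + 0) + b) = 1/(b² + b) = 1/(b + b²))
J(6, 1)*52 + N(10) = 2*52 + 1/(10*(1 + 10)) = 104 + (⅒)/11 = 104 + (⅒)*(1/11) = 104 + 1/110 = 11441/110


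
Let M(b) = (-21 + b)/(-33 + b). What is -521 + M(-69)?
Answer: -8842/17 ≈ -520.12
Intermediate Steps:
M(b) = (-21 + b)/(-33 + b)
-521 + M(-69) = -521 + (-21 - 69)/(-33 - 69) = -521 - 90/(-102) = -521 - 1/102*(-90) = -521 + 15/17 = -8842/17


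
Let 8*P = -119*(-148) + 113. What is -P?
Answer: -17725/8 ≈ -2215.6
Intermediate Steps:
P = 17725/8 (P = (-119*(-148) + 113)/8 = (17612 + 113)/8 = (1/8)*17725 = 17725/8 ≈ 2215.6)
-P = -1*17725/8 = -17725/8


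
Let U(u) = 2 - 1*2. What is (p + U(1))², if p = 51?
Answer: 2601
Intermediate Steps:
U(u) = 0 (U(u) = 2 - 2 = 0)
(p + U(1))² = (51 + 0)² = 51² = 2601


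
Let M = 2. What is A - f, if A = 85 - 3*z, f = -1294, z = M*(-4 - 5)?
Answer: 1433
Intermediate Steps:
z = -18 (z = 2*(-4 - 5) = 2*(-9) = -18)
A = 139 (A = 85 - 3*(-18) = 85 + 54 = 139)
A - f = 139 - 1*(-1294) = 139 + 1294 = 1433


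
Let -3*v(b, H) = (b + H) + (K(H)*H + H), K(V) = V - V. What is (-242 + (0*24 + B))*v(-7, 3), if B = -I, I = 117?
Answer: -359/3 ≈ -119.67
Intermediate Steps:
K(V) = 0
v(b, H) = -2*H/3 - b/3 (v(b, H) = -((b + H) + (0*H + H))/3 = -((H + b) + (0 + H))/3 = -((H + b) + H)/3 = -(b + 2*H)/3 = -2*H/3 - b/3)
B = -117 (B = -1*117 = -117)
(-242 + (0*24 + B))*v(-7, 3) = (-242 + (0*24 - 117))*(-⅔*3 - ⅓*(-7)) = (-242 + (0 - 117))*(-2 + 7/3) = (-242 - 117)*(⅓) = -359*⅓ = -359/3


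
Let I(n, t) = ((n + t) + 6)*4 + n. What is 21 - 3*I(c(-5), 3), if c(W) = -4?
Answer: -27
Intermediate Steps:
I(n, t) = 24 + 4*t + 5*n (I(n, t) = (6 + n + t)*4 + n = (24 + 4*n + 4*t) + n = 24 + 4*t + 5*n)
21 - 3*I(c(-5), 3) = 21 - 3*(24 + 4*3 + 5*(-4)) = 21 - 3*(24 + 12 - 20) = 21 - 3*16 = 21 - 48 = -27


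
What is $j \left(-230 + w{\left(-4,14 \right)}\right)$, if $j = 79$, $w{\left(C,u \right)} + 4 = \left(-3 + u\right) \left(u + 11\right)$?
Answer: $3239$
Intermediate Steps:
$w{\left(C,u \right)} = -4 + \left(-3 + u\right) \left(11 + u\right)$ ($w{\left(C,u \right)} = -4 + \left(-3 + u\right) \left(u + 11\right) = -4 + \left(-3 + u\right) \left(11 + u\right)$)
$j \left(-230 + w{\left(-4,14 \right)}\right) = 79 \left(-230 + \left(-37 + 14^{2} + 8 \cdot 14\right)\right) = 79 \left(-230 + \left(-37 + 196 + 112\right)\right) = 79 \left(-230 + 271\right) = 79 \cdot 41 = 3239$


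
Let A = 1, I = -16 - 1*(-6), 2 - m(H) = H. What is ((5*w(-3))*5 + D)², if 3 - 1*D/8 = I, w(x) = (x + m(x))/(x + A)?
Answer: 6241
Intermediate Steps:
m(H) = 2 - H
I = -10 (I = -16 + 6 = -10)
w(x) = 2/(1 + x) (w(x) = (x + (2 - x))/(x + 1) = 2/(1 + x))
D = 104 (D = 24 - 8*(-10) = 24 + 80 = 104)
((5*w(-3))*5 + D)² = ((5*(2/(1 - 3)))*5 + 104)² = ((5*(2/(-2)))*5 + 104)² = ((5*(2*(-½)))*5 + 104)² = ((5*(-1))*5 + 104)² = (-5*5 + 104)² = (-25 + 104)² = 79² = 6241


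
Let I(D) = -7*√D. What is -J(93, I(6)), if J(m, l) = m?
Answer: -93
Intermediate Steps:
-J(93, I(6)) = -1*93 = -93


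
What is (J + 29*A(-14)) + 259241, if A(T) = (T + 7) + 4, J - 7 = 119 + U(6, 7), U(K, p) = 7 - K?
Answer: 259281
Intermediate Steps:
J = 127 (J = 7 + (119 + (7 - 1*6)) = 7 + (119 + (7 - 6)) = 7 + (119 + 1) = 7 + 120 = 127)
A(T) = 11 + T (A(T) = (7 + T) + 4 = 11 + T)
(J + 29*A(-14)) + 259241 = (127 + 29*(11 - 14)) + 259241 = (127 + 29*(-3)) + 259241 = (127 - 87) + 259241 = 40 + 259241 = 259281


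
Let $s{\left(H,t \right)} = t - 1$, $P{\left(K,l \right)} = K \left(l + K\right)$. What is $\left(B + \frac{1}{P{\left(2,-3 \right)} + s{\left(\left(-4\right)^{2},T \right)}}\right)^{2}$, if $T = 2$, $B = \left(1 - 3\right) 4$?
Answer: $81$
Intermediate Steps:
$B = -8$ ($B = \left(-2\right) 4 = -8$)
$P{\left(K,l \right)} = K \left(K + l\right)$
$s{\left(H,t \right)} = -1 + t$ ($s{\left(H,t \right)} = t - 1 = -1 + t$)
$\left(B + \frac{1}{P{\left(2,-3 \right)} + s{\left(\left(-4\right)^{2},T \right)}}\right)^{2} = \left(-8 + \frac{1}{2 \left(2 - 3\right) + \left(-1 + 2\right)}\right)^{2} = \left(-8 + \frac{1}{2 \left(-1\right) + 1}\right)^{2} = \left(-8 + \frac{1}{-2 + 1}\right)^{2} = \left(-8 + \frac{1}{-1}\right)^{2} = \left(-8 - 1\right)^{2} = \left(-9\right)^{2} = 81$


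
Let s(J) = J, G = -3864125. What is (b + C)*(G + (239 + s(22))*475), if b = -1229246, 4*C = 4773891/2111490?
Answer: 1294360913065063345/281532 ≈ 4.5976e+12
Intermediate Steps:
C = 1591297/2815320 (C = (4773891/2111490)/4 = (4773891*(1/2111490))/4 = (¼)*(1591297/703830) = 1591297/2815320 ≈ 0.56523)
(b + C)*(G + (239 + s(22))*475) = (-1229246 + 1591297/2815320)*(-3864125 + (239 + 22)*475) = -3460719257423*(-3864125 + 261*475)/2815320 = -3460719257423*(-3864125 + 123975)/2815320 = -3460719257423/2815320*(-3740150) = 1294360913065063345/281532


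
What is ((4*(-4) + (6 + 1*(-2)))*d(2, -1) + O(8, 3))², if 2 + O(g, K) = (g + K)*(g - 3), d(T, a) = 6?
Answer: 361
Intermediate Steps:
O(g, K) = -2 + (-3 + g)*(K + g) (O(g, K) = -2 + (g + K)*(g - 3) = -2 + (K + g)*(-3 + g) = -2 + (-3 + g)*(K + g))
((4*(-4) + (6 + 1*(-2)))*d(2, -1) + O(8, 3))² = ((4*(-4) + (6 + 1*(-2)))*6 + (-2 + 8² - 3*3 - 3*8 + 3*8))² = ((-16 + (6 - 2))*6 + (-2 + 64 - 9 - 24 + 24))² = ((-16 + 4)*6 + 53)² = (-12*6 + 53)² = (-72 + 53)² = (-19)² = 361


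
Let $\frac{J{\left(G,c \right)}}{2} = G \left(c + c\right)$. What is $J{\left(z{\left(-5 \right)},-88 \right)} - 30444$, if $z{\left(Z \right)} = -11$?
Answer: $-26572$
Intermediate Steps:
$J{\left(G,c \right)} = 4 G c$ ($J{\left(G,c \right)} = 2 G \left(c + c\right) = 2 G 2 c = 2 \cdot 2 G c = 4 G c$)
$J{\left(z{\left(-5 \right)},-88 \right)} - 30444 = 4 \left(-11\right) \left(-88\right) - 30444 = 3872 - 30444 = -26572$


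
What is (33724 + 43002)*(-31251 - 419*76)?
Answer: -4841026970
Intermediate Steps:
(33724 + 43002)*(-31251 - 419*76) = 76726*(-31251 - 31844) = 76726*(-63095) = -4841026970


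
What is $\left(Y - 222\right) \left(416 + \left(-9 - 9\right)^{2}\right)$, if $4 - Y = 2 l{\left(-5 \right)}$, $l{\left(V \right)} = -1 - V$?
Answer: $-167240$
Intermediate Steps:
$Y = -4$ ($Y = 4 - 2 \left(-1 - -5\right) = 4 - 2 \left(-1 + 5\right) = 4 - 2 \cdot 4 = 4 - 8 = -4$)
$\left(Y - 222\right) \left(416 + \left(-9 - 9\right)^{2}\right) = \left(-4 - 222\right) \left(416 + \left(-9 - 9\right)^{2}\right) = - 226 \left(416 + \left(-18\right)^{2}\right) = - 226 \left(416 + 324\right) = \left(-226\right) 740 = -167240$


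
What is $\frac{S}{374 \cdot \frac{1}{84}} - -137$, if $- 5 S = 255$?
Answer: $\frac{1381}{11} \approx 125.55$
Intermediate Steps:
$S = -51$ ($S = \left(- \frac{1}{5}\right) 255 = -51$)
$\frac{S}{374 \cdot \frac{1}{84}} - -137 = - \frac{51}{374 \cdot \frac{1}{84}} - -137 = - \frac{51}{374 \cdot \frac{1}{84}} + 137 = - \frac{51}{\frac{187}{42}} + 137 = \left(-51\right) \frac{42}{187} + 137 = - \frac{126}{11} + 137 = \frac{1381}{11}$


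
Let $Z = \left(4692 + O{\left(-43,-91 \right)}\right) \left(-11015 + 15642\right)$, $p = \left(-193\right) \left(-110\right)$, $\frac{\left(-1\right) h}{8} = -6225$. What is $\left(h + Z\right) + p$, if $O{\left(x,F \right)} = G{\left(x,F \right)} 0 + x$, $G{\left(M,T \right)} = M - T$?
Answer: $21581953$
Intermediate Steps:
$h = 49800$ ($h = \left(-8\right) \left(-6225\right) = 49800$)
$p = 21230$
$O{\left(x,F \right)} = x$ ($O{\left(x,F \right)} = \left(x - F\right) 0 + x = 0 + x = x$)
$Z = 21510923$ ($Z = \left(4692 - 43\right) \left(-11015 + 15642\right) = 4649 \cdot 4627 = 21510923$)
$\left(h + Z\right) + p = \left(49800 + 21510923\right) + 21230 = 21560723 + 21230 = 21581953$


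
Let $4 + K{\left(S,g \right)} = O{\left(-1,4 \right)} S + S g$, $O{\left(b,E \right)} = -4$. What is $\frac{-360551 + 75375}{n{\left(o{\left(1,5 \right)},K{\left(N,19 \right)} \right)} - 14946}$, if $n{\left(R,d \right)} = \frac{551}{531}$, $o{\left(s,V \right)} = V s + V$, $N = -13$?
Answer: $\frac{151428456}{7935775} \approx 19.082$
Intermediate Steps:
$o{\left(s,V \right)} = V + V s$
$K{\left(S,g \right)} = -4 - 4 S + S g$ ($K{\left(S,g \right)} = -4 + \left(- 4 S + S g\right) = -4 - 4 S + S g$)
$n{\left(R,d \right)} = \frac{551}{531}$ ($n{\left(R,d \right)} = 551 \cdot \frac{1}{531} = \frac{551}{531}$)
$\frac{-360551 + 75375}{n{\left(o{\left(1,5 \right)},K{\left(N,19 \right)} \right)} - 14946} = \frac{-360551 + 75375}{\frac{551}{531} - 14946} = - \frac{285176}{- \frac{7935775}{531}} = \left(-285176\right) \left(- \frac{531}{7935775}\right) = \frac{151428456}{7935775}$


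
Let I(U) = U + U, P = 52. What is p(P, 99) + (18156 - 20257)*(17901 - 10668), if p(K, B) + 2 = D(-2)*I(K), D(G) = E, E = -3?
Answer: -15196847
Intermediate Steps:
D(G) = -3
I(U) = 2*U
p(K, B) = -2 - 6*K
p(P, 99) + (18156 - 20257)*(17901 - 10668) = (-2 - 6*52) + (18156 - 20257)*(17901 - 10668) = (-2 - 312) - 2101*7233 = -314 - 15196533 = -15196847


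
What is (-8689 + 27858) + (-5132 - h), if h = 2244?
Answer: 11793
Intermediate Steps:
(-8689 + 27858) + (-5132 - h) = (-8689 + 27858) + (-5132 - 1*2244) = 19169 + (-5132 - 2244) = 19169 - 7376 = 11793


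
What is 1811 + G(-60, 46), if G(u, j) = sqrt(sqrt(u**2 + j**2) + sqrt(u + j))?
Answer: 1811 + sqrt(2*sqrt(1429) + I*sqrt(14)) ≈ 1819.7 + 0.21509*I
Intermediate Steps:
G(u, j) = sqrt(sqrt(j + u) + sqrt(j**2 + u**2)) (G(u, j) = sqrt(sqrt(j**2 + u**2) + sqrt(j + u)) = sqrt(sqrt(j + u) + sqrt(j**2 + u**2)))
1811 + G(-60, 46) = 1811 + sqrt(sqrt(46 - 60) + sqrt(46**2 + (-60)**2)) = 1811 + sqrt(sqrt(-14) + sqrt(2116 + 3600)) = 1811 + sqrt(I*sqrt(14) + sqrt(5716)) = 1811 + sqrt(I*sqrt(14) + 2*sqrt(1429)) = 1811 + sqrt(2*sqrt(1429) + I*sqrt(14))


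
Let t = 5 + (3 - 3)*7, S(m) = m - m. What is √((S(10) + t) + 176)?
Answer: √181 ≈ 13.454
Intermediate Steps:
S(m) = 0
t = 5 (t = 5 + 0*7 = 5 + 0 = 5)
√((S(10) + t) + 176) = √((0 + 5) + 176) = √(5 + 176) = √181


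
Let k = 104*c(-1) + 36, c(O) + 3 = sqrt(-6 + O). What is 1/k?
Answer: -69/37972 - 13*I*sqrt(7)/18986 ≈ -0.0018171 - 0.0018116*I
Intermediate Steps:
c(O) = -3 + sqrt(-6 + O)
k = -276 + 104*I*sqrt(7) (k = 104*(-3 + sqrt(-6 - 1)) + 36 = 104*(-3 + sqrt(-7)) + 36 = 104*(-3 + I*sqrt(7)) + 36 = (-312 + 104*I*sqrt(7)) + 36 = -276 + 104*I*sqrt(7) ≈ -276.0 + 275.16*I)
1/k = 1/(-276 + 104*I*sqrt(7))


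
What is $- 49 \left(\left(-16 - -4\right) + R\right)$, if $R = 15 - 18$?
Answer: $735$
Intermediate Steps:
$R = -3$ ($R = 15 - 18 = -3$)
$- 49 \left(\left(-16 - -4\right) + R\right) = - 49 \left(\left(-16 - -4\right) - 3\right) = - 49 \left(\left(-16 + 4\right) - 3\right) = - 49 \left(-12 - 3\right) = \left(-49\right) \left(-15\right) = 735$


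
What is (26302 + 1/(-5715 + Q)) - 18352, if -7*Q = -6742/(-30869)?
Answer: 9817622425567/1234921087 ≈ 7950.0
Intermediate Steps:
Q = -6742/216083 (Q = -(-6742)/(7*(-30869)) = -(-6742)*(-1)/(7*30869) = -1/7*6742/30869 = -6742/216083 ≈ -0.031201)
(26302 + 1/(-5715 + Q)) - 18352 = (26302 + 1/(-5715 - 6742/216083)) - 18352 = (26302 + 1/(-1234921087/216083)) - 18352 = (26302 - 216083/1234921087) - 18352 = 32480894214191/1234921087 - 18352 = 9817622425567/1234921087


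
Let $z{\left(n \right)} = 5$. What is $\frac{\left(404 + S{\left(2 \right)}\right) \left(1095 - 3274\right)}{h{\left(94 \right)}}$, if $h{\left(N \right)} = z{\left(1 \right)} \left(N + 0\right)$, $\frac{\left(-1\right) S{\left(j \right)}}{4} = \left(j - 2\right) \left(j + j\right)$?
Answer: $- \frac{440158}{235} \approx -1873.0$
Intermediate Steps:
$S{\left(j \right)} = - 8 j \left(-2 + j\right)$ ($S{\left(j \right)} = - 4 \left(j - 2\right) \left(j + j\right) = - 4 \left(-2 + j\right) 2 j = - 4 \cdot 2 j \left(-2 + j\right) = - 8 j \left(-2 + j\right)$)
$h{\left(N \right)} = 5 N$ ($h{\left(N \right)} = 5 \left(N + 0\right) = 5 N$)
$\frac{\left(404 + S{\left(2 \right)}\right) \left(1095 - 3274\right)}{h{\left(94 \right)}} = \frac{\left(404 + 8 \cdot 2 \left(2 - 2\right)\right) \left(1095 - 3274\right)}{5 \cdot 94} = \frac{\left(404 + 8 \cdot 2 \left(2 - 2\right)\right) \left(-2179\right)}{470} = \left(404 + 8 \cdot 2 \cdot 0\right) \left(-2179\right) \frac{1}{470} = \left(404 + 0\right) \left(-2179\right) \frac{1}{470} = 404 \left(-2179\right) \frac{1}{470} = \left(-880316\right) \frac{1}{470} = - \frac{440158}{235}$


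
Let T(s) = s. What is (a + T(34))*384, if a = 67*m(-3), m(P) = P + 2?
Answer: -12672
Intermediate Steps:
m(P) = 2 + P
a = -67 (a = 67*(2 - 3) = 67*(-1) = -67)
(a + T(34))*384 = (-67 + 34)*384 = -33*384 = -12672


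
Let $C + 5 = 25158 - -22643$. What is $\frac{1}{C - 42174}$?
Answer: $\frac{1}{5622} \approx 0.00017787$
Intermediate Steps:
$C = 47796$ ($C = -5 + \left(25158 - -22643\right) = -5 + \left(25158 + 22643\right) = -5 + 47801 = 47796$)
$\frac{1}{C - 42174} = \frac{1}{47796 - 42174} = \frac{1}{5622}$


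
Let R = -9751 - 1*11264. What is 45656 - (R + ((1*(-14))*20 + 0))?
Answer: 66951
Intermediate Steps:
R = -21015 (R = -9751 - 11264 = -21015)
45656 - (R + ((1*(-14))*20 + 0)) = 45656 - (-21015 + ((1*(-14))*20 + 0)) = 45656 - (-21015 + (-14*20 + 0)) = 45656 - (-21015 + (-280 + 0)) = 45656 - (-21015 - 280) = 45656 - 1*(-21295) = 45656 + 21295 = 66951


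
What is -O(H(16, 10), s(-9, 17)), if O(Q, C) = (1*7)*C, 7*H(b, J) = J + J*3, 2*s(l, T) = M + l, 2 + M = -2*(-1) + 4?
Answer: 35/2 ≈ 17.500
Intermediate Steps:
M = 4 (M = -2 + (-2*(-1) + 4) = -2 + (2 + 4) = -2 + 6 = 4)
s(l, T) = 2 + l/2 (s(l, T) = (4 + l)/2 = 2 + l/2)
H(b, J) = 4*J/7 (H(b, J) = (J + J*3)/7 = (J + 3*J)/7 = (4*J)/7 = 4*J/7)
O(Q, C) = 7*C
-O(H(16, 10), s(-9, 17)) = -7*(2 + (1/2)*(-9)) = -7*(2 - 9/2) = -7*(-5)/2 = -1*(-35/2) = 35/2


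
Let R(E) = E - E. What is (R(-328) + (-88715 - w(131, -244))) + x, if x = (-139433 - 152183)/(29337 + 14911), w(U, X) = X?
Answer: -489369553/5531 ≈ -88478.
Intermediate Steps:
R(E) = 0
x = -36452/5531 (x = -291616/44248 = -291616*1/44248 = -36452/5531 ≈ -6.5905)
(R(-328) + (-88715 - w(131, -244))) + x = (0 + (-88715 - 1*(-244))) - 36452/5531 = (0 + (-88715 + 244)) - 36452/5531 = (0 - 88471) - 36452/5531 = -88471 - 36452/5531 = -489369553/5531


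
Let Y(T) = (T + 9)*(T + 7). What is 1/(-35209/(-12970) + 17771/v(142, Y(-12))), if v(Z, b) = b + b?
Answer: 19455/11577307 ≈ 0.0016804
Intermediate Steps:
Y(T) = (7 + T)*(9 + T) (Y(T) = (9 + T)*(7 + T) = (7 + T)*(9 + T))
v(Z, b) = 2*b
1/(-35209/(-12970) + 17771/v(142, Y(-12))) = 1/(-35209/(-12970) + 17771/((2*(63 + (-12)² + 16*(-12))))) = 1/(-35209*(-1/12970) + 17771/((2*(63 + 144 - 192)))) = 1/(35209/12970 + 17771/((2*15))) = 1/(35209/12970 + 17771/30) = 1/(11577307/19455) = 19455/11577307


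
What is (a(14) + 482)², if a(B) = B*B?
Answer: 459684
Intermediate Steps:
a(B) = B²
(a(14) + 482)² = (14² + 482)² = (196 + 482)² = 678² = 459684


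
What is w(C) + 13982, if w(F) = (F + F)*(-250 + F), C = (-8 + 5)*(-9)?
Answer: 1940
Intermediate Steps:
C = 27 (C = -3*(-9) = 27)
w(F) = 2*F*(-250 + F) (w(F) = (2*F)*(-250 + F) = 2*F*(-250 + F))
w(C) + 13982 = 2*27*(-250 + 27) + 13982 = 2*27*(-223) + 13982 = -12042 + 13982 = 1940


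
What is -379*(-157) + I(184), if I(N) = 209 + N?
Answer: 59896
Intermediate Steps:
-379*(-157) + I(184) = -379*(-157) + (209 + 184) = 59503 + 393 = 59896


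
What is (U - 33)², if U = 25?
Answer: 64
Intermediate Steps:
(U - 33)² = (25 - 33)² = (-8)² = 64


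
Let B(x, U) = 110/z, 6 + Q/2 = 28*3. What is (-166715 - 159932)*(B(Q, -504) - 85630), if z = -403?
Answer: 363621333000/13 ≈ 2.7971e+10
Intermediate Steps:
Q = 156 (Q = -12 + 2*(28*3) = -12 + 2*84 = -12 + 168 = 156)
B(x, U) = -110/403 (B(x, U) = 110/(-403) = 110*(-1/403) = -110/403)
(-166715 - 159932)*(B(Q, -504) - 85630) = (-166715 - 159932)*(-110/403 - 85630) = -326647*(-34509000/403) = 363621333000/13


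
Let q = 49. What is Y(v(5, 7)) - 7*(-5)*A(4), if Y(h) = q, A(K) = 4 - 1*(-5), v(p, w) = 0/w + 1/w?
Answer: 364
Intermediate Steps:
v(p, w) = 1/w (v(p, w) = 0 + 1/w = 1/w)
A(K) = 9 (A(K) = 4 + 5 = 9)
Y(h) = 49
Y(v(5, 7)) - 7*(-5)*A(4) = 49 - 7*(-5)*9 = 49 - (-35)*9 = 49 - 1*(-315) = 49 + 315 = 364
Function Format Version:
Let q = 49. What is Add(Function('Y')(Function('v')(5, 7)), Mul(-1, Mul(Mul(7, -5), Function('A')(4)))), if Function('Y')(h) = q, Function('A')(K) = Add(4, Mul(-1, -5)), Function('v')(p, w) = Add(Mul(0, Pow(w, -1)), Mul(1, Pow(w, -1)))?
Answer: 364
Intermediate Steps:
Function('v')(p, w) = Pow(w, -1) (Function('v')(p, w) = Add(0, Pow(w, -1)) = Pow(w, -1))
Function('A')(K) = 9 (Function('A')(K) = Add(4, 5) = 9)
Function('Y')(h) = 49
Add(Function('Y')(Function('v')(5, 7)), Mul(-1, Mul(Mul(7, -5), Function('A')(4)))) = Add(49, Mul(-1, Mul(Mul(7, -5), 9))) = Add(49, Mul(-1, Mul(-35, 9))) = Add(49, Mul(-1, -315)) = Add(49, 315) = 364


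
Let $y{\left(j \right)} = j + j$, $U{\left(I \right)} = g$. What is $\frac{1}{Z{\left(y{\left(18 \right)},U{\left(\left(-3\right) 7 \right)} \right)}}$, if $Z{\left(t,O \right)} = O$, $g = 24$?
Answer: $\frac{1}{24} \approx 0.041667$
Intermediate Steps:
$U{\left(I \right)} = 24$
$y{\left(j \right)} = 2 j$
$\frac{1}{Z{\left(y{\left(18 \right)},U{\left(\left(-3\right) 7 \right)} \right)}} = \frac{1}{24}$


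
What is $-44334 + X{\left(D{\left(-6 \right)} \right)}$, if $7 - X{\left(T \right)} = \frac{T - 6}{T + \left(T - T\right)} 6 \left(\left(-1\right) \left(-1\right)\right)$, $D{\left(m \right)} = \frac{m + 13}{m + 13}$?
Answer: $-44297$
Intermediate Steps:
$D{\left(m \right)} = 1$ ($D{\left(m \right)} = \frac{13 + m}{13 + m} = 1$)
$X{\left(T \right)} = 7 - \frac{6 \left(-6 + T\right)}{T}$ ($X{\left(T \right)} = 7 - \frac{T - 6}{T + \left(T - T\right)} 6 \left(\left(-1\right) \left(-1\right)\right) = 7 - \frac{-6 + T}{T + 0} \cdot 6 \cdot 1 = 7 - \frac{-6 + T}{T} 6 \cdot 1 = 7 - \frac{6 \left(-6 + T\right)}{T} 1 = 7 - \frac{6 \left(-6 + T\right)}{T}$)
$-44334 + X{\left(D{\left(-6 \right)} \right)} = -44334 + \frac{36 + 1}{1} = -44334 + 1 \cdot 37 = -44334 + 37 = -44297$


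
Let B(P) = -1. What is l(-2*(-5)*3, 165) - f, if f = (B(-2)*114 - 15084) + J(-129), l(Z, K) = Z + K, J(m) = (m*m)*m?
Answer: 2162082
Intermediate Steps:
J(m) = m³ (J(m) = m²*m = m³)
l(Z, K) = K + Z
f = -2161887 (f = (-1*114 - 15084) + (-129)³ = (-114 - 15084) - 2146689 = -15198 - 2146689 = -2161887)
l(-2*(-5)*3, 165) - f = (165 - 2*(-5)*3) - 1*(-2161887) = (165 + 10*3) + 2161887 = (165 + 30) + 2161887 = 195 + 2161887 = 2162082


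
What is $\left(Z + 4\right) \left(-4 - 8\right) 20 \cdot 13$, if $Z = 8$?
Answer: $-37440$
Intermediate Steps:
$\left(Z + 4\right) \left(-4 - 8\right) 20 \cdot 13 = \left(8 + 4\right) \left(-4 - 8\right) 20 \cdot 13 = 12 \left(-12\right) 20 \cdot 13 = \left(-144\right) 20 \cdot 13 = \left(-2880\right) 13 = -37440$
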